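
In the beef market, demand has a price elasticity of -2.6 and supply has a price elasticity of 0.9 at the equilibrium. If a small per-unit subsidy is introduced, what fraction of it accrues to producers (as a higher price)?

For a small subsidy around the equilibrium, the benefit split depends on the relative slopes, which at a point are proportional to the elasticities.
Buyer share = εs/(εs + |εd|) = 0.9/(0.9 + 2.6) = 9/35; seller share = |εd|/(εs + |εd|) = 26/35.
So producers capture 26/35 of the subsidy.

Producer share = 26/35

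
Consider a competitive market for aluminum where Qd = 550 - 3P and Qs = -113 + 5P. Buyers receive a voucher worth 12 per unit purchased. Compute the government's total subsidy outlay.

Government cost = 3886.5

Pre-subsidy: 550 - 3P = -113 + 5P gives P* = 82.875, Q* = 301.375.
With the rebate, buyers effectively pay Pb = Ps − 12, where Ps is the price sellers receive.
Demand in terms of Ps becomes Qd = 550 − 3(Ps − 12) = 586 - 3Ps. Setting this equal to supply: 586 - 3Ps = -113 + 5Ps, so Ps = 87.375.
Buyers pay Pb = 87.375 − 12 = 75.375; Q' = -113 + 5·87.375 = 323.875.
Government outlay = subsidy × quantity = 12 × 323.875 = 3886.5.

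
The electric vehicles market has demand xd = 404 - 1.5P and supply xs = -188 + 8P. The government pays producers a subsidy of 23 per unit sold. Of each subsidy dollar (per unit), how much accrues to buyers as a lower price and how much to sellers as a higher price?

Pre-subsidy: 404 - 1.5P = -188 + 8P gives P* = 1184/19, x* = 5900/19.
With the subsidy, sellers receive Ps = Pb + 23 for each unit, where Pb is the price buyers pay.
Supply in terms of Pb becomes xs = -188 + 8(Pb + 23) = -4 + 8Pb. Setting this equal to demand: 404 - 1.5Pb = -4 + 8Pb, so Pb = 816/19.
Sellers receive Ps = 816/19 + 23 = 1253/19; x' = 404 − 1.5·(816/19) = 6452/19.
Buyers' price falls by P* − Pb = 1184/19 − 816/19 = 368/19; sellers' price rises by Ps − P* = 1253/19 − 1184/19 = 69/19.

Buyers gain 368/19 per unit; sellers gain 69/19 per unit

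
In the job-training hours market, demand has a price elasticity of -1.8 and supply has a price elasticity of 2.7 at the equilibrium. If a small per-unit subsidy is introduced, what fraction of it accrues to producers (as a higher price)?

For a small subsidy around the equilibrium, the benefit split depends on the relative slopes, which at a point are proportional to the elasticities.
Buyer share = εs/(εs + |εd|) = 2.7/(2.7 + 1.8) = 0.6; seller share = |εd|/(εs + |εd|) = 0.4.
So producers capture 0.4 of the subsidy.

Producer share = 0.4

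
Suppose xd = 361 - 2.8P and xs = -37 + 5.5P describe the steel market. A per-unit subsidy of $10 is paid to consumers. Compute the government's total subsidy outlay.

Pre-subsidy: 361 - 2.8P = -37 + 5.5P gives P* = 3980/83, x* = 18819/83.
With the rebate, buyers effectively pay Pb = Ps − 10, where Ps is the price sellers receive.
Demand in terms of Ps becomes xd = 361 − 2.8(Ps − 10) = 389 - 2.8Ps. Setting this equal to supply: 389 - 2.8Ps = -37 + 5.5Ps, so Ps = 4260/83.
Buyers pay Pb = 4260/83 − 10 = 3430/83; x' = -37 + 5.5·(4260/83) = 20359/83.
Government outlay = subsidy × quantity = 10 × 20359/83 = 203590/83.

Government cost = 203590/83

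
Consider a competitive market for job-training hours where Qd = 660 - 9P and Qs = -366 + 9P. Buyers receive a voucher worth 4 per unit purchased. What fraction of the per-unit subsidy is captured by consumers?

Consumer share = 0.5

Pre-subsidy: 660 - 9P = -366 + 9P gives P* = 57, Q* = 147.
With the rebate, buyers effectively pay Pb = Ps − 4, where Ps is the price sellers receive.
Demand in terms of Ps becomes Qd = 660 − 9(Ps − 4) = 696 - 9Ps. Setting this equal to supply: 696 - 9Ps = -366 + 9Ps, so Ps = 59.
Buyers pay Pb = 59 − 4 = 55; Q' = -366 + 9·59 = 165.
Buyers' price falls by P* − Pb = 57 − 55 = 2; sellers' price rises by Ps − P* = 59 − 57 = 2.
So consumers capture 2/4 = 0.5 of each unit of subsidy.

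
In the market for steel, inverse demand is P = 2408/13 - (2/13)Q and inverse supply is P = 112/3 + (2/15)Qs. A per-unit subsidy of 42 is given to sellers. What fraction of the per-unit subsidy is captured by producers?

Pre-subsidy: 2408/13 - (2/13)Q = 112/3 + (2/15)Q gives Q* = 515 and P* = 106.
With the subsidy, sellers receive Ps = Pb + 42 for each unit, where Pb is the price buyers pay.
On the curves, Pb = 2408/13 - (2/13)Q and Ps = 112/3 + (2/15)Q; the wedge Ps − Pb = 42 gives 112/3 + (2/15)Q − (2408/13 - (2/13)Q) = 42, so Q' = 661.25.
Then Pb = 2408/13 − (2/13)·661.25 = 83.5 and Ps = 112/3 + (2/15)·661.25 = 125.5.
Buyers' price falls by P* − Pb = 106 − 83.5 = 22.5; sellers' price rises by Ps − P* = 125.5 − 106 = 19.5.
So producers capture 19.5/42 = 13/28 of each unit of subsidy.

Producer share = 13/28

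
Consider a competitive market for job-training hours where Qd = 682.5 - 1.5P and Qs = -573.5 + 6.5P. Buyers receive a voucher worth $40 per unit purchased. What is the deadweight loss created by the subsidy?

Deadweight loss = $975

Pre-subsidy: 682.5 - 1.5P = -573.5 + 6.5P gives P* = 157, Q* = 447.
With the rebate, buyers effectively pay Pb = Ps − 40, where Ps is the price sellers receive.
Demand in terms of Ps becomes Qd = 682.5 − 1.5(Ps − 40) = 742.5 - 1.5Ps. Setting this equal to supply: 742.5 - 1.5Ps = -573.5 + 6.5Ps, so Ps = 164.5.
Buyers pay Pb = 164.5 − 40 = 124.5; Q' = -573.5 + 6.5·164.5 = 495.75.
The subsidy expands output by 495.75 − 447 = 48.75 past the efficient level; on those units the gap between marginal cost and willingness to pay runs from 0 up to 40.
DWL = ½ × 40 × 48.75 = 975.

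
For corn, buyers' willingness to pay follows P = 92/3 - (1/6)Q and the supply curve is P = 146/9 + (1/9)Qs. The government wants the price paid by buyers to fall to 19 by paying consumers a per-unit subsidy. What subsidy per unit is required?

Required subsidy s = 5 per unit

At a buyer price of 19, quantity demanded is 184 − 6·19 = 70.
Sellers supply 70 only when they receive Ps = 146/9 + (1/9)·70 = 24.
s = Ps − Pb = 24 − 19 = 5.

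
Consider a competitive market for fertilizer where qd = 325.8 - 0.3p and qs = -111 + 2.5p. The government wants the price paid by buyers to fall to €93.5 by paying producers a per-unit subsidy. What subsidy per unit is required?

At a buyer price of 93.5, quantity demanded is 325.8 − 0.3·93.5 = 297.75.
Sellers supply 297.75 only when they receive ps with -111 + 2.5·ps = 297.75, i.e. ps = 163.5.
s = ps − pb = 163.5 − 93.5 = 70.

Required subsidy s = €70 per unit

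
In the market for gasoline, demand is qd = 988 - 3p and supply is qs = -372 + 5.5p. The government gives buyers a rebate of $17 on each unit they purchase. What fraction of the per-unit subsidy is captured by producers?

Pre-subsidy: 988 - 3p = -372 + 5.5p gives p* = 160, q* = 508.
With the rebate, buyers effectively pay pb = ps − 17, where ps is the price sellers receive.
Demand in terms of ps becomes qd = 988 − 3(ps − 17) = 1039 - 3ps. Setting this equal to supply: 1039 - 3ps = -372 + 5.5ps, so ps = 166.
Buyers pay pb = 166 − 17 = 149; q' = -372 + 5.5·166 = 541.
Buyers' price falls by p* − pb = 160 − 149 = 11; sellers' price rises by ps − p* = 166 − 160 = 6.
So producers capture 6/17 = 6/17 of each unit of subsidy.

Producer share = 6/17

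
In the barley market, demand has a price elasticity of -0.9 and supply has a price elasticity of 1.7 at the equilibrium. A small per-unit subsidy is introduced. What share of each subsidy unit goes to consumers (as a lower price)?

For a small subsidy around the equilibrium, the benefit split depends on the relative slopes, which at a point are proportional to the elasticities.
Buyer share = εs/(εs + |εd|) = 1.7/(1.7 + 0.9) = 17/26; seller share = |εd|/(εs + |εd|) = 9/26.

Consumer share = 17/26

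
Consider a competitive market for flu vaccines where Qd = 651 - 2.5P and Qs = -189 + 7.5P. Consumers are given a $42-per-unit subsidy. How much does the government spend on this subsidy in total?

Government cost = $21829.5

Pre-subsidy: 651 - 2.5P = -189 + 7.5P gives P* = 84, Q* = 441.
With the rebate, buyers effectively pay Pb = Ps − 42, where Ps is the price sellers receive.
Demand in terms of Ps becomes Qd = 651 − 2.5(Ps − 42) = 756 - 2.5Ps. Setting this equal to supply: 756 - 2.5Ps = -189 + 7.5Ps, so Ps = 94.5.
Buyers pay Pb = 94.5 − 42 = 52.5; Q' = -189 + 7.5·94.5 = 519.75.
Government outlay = subsidy × quantity = 42 × 519.75 = 21829.5.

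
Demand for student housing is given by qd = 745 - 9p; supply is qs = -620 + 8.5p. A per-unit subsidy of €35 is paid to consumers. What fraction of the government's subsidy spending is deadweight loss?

Pre-subsidy: 745 - 9p = -620 + 8.5p gives p* = 78, q* = 43.
With the rebate, buyers effectively pay pb = ps − 35, where ps is the price sellers receive.
Demand in terms of ps becomes qd = 745 − 9(ps − 35) = 1060 - 9ps. Setting this equal to supply: 1060 - 9ps = -620 + 8.5ps, so ps = 96.
Buyers pay pb = 96 − 35 = 61; q' = -620 + 8.5·96 = 196.
ΔCS = ½(43 + 196)(78 − 61) = 2031.5; ΔPS = ½(43 + 196)(96 − 78) = 2151.
Government spending = 35 × 196 = 6860.
DWL = ½ × 35 × (196 − 43) = 2677.5; fraction = 2677.5 / 6860 = 153/392.

DWL / government spending = 153/392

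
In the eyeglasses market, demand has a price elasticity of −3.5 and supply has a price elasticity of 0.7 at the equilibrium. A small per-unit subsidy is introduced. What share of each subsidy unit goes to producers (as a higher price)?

Producer share = 5/6

For a small subsidy around the equilibrium, the benefit split depends on the relative slopes, which at a point are proportional to the elasticities.
Buyer share = εs/(εs + |εd|) = 0.7/(0.7 + 3.5) = 1/6; seller share = |εd|/(εs + |εd|) = 5/6.
So producers capture 5/6 of the subsidy.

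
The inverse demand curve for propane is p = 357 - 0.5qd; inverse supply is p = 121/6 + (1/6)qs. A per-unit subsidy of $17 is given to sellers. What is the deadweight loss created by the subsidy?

Deadweight loss = $216.75

Pre-subsidy: 357 - 0.5q = 121/6 + (1/6)q gives q* = 505.25 and p* = 104.375.
With the subsidy, sellers receive ps = pb + 17 for each unit, where pb is the price buyers pay.
On the curves, pb = 357 - 0.5q and ps = 121/6 + (1/6)q; the wedge ps − pb = 17 gives 121/6 + (1/6)q − (357 - 0.5q) = 17, so q' = 530.75.
Then pb = 357 − 0.5·530.75 = 91.625 and ps = 121/6 + (1/6)·530.75 = 108.625.
The subsidy expands output by 530.75 − 505.25 = 25.5 past the efficient level; on those units the gap between marginal cost and willingness to pay runs from 0 up to 17.
DWL = ½ × 17 × 25.5 = 216.75.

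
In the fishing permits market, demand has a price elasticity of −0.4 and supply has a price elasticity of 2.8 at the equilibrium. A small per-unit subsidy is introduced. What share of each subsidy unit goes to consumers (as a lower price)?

Consumer share = 0.875

For a small subsidy around the equilibrium, the benefit split depends on the relative slopes, which at a point are proportional to the elasticities.
Buyer share = εs/(εs + |εd|) = 2.8/(2.8 + 0.4) = 0.875; seller share = |εd|/(εs + |εd|) = 0.125.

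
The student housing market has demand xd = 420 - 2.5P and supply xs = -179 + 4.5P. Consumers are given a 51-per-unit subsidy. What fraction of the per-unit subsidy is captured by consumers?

Pre-subsidy: 420 - 2.5P = -179 + 4.5P gives P* = 599/7, x* = 2885/14.
With the rebate, buyers effectively pay Pb = Ps − 51, where Ps is the price sellers receive.
Demand in terms of Ps becomes xd = 420 − 2.5(Ps − 51) = 547.5 - 2.5Ps. Setting this equal to supply: 547.5 - 2.5Ps = -179 + 4.5Ps, so Ps = 1453/14.
Buyers pay Pb = 1453/14 − 51 = 739/14; x' = -179 + 4.5·(1453/14) = 8065/28.
Buyers' price falls by P* − Pb = 599/7 − 739/14 = 459/14; sellers' price rises by Ps − P* = 1453/14 − 599/7 = 255/14.
So consumers capture (459/14)/51 = 9/14 of each unit of subsidy.

Consumer share = 9/14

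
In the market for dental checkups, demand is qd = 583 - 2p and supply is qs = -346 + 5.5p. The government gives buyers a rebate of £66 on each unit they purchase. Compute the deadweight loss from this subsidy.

Pre-subsidy: 583 - 2p = -346 + 5.5p gives p* = 1858/15, q* = 5029/15.
With the rebate, buyers effectively pay pb = ps − 66, where ps is the price sellers receive.
Demand in terms of ps becomes qd = 583 − 2(ps − 66) = 715 - 2ps. Setting this equal to supply: 715 - 2ps = -346 + 5.5ps, so ps = 2122/15.
Buyers pay pb = 2122/15 − 66 = 1132/15; q' = -346 + 5.5·(2122/15) = 6481/15.
The subsidy expands output by 6481/15 − 5029/15 = 96.8 past the efficient level; on those units the gap between marginal cost and willingness to pay runs from 0 up to 66.
DWL = ½ × 66 × 96.8 = 3194.4.

Deadweight loss = £3194.4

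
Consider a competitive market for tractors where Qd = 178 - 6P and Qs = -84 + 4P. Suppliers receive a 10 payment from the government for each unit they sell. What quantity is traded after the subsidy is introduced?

Pre-subsidy: 178 - 6P = -84 + 4P gives P* = 26.2, Q* = 20.8.
With the subsidy, sellers receive Ps = Pb + 10 for each unit, where Pb is the price buyers pay.
Supply in terms of Pb becomes Qs = -84 + 4(Pb + 10) = -44 + 4Pb. Setting this equal to demand: 178 - 6Pb = -44 + 4Pb, so Pb = 22.2.
Sellers receive Ps = 22.2 + 10 = 32.2; Q' = 178 − 6·22.2 = 44.8.

Q' = 44.8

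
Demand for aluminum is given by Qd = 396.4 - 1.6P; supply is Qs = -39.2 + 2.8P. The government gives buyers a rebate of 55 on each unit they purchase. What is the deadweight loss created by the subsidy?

Deadweight loss = 1540

Pre-subsidy: 396.4 - 1.6P = -39.2 + 2.8P gives P* = 99, Q* = 238.
With the rebate, buyers effectively pay Pb = Ps − 55, where Ps is the price sellers receive.
Demand in terms of Ps becomes Qd = 396.4 − 1.6(Ps − 55) = 484.4 - 1.6Ps. Setting this equal to supply: 484.4 - 1.6Ps = -39.2 + 2.8Ps, so Ps = 119.
Buyers pay Pb = 119 − 55 = 64; Q' = -39.2 + 2.8·119 = 294.
The subsidy expands output by 294 − 238 = 56 past the efficient level; on those units the gap between marginal cost and willingness to pay runs from 0 up to 55.
DWL = ½ × 55 × 56 = 1540.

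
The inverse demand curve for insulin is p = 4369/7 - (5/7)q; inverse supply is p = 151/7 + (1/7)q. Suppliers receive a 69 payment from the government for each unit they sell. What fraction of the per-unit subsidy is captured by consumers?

Pre-subsidy: 4369/7 - (5/7)q = 151/7 + (1/7)q gives q* = 703 and p* = 122.
With the subsidy, sellers receive ps = pb + 69 for each unit, where pb is the price buyers pay.
On the curves, pb = 4369/7 - (5/7)q and ps = 151/7 + (1/7)q; the wedge ps − pb = 69 gives 151/7 + (1/7)q − (4369/7 - (5/7)q) = 69, so q' = 783.5.
Then pb = 4369/7 − (5/7)·783.5 = 64.5 and ps = 151/7 + (1/7)·783.5 = 133.5.
Buyers' price falls by p* − pb = 122 − 64.5 = 57.5; sellers' price rises by ps − p* = 133.5 − 122 = 11.5.
So consumers capture 57.5/69 = 5/6 of each unit of subsidy.

Consumer share = 5/6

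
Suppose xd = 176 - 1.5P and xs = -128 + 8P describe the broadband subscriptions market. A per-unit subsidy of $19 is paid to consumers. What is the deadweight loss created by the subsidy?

Pre-subsidy: 176 - 1.5P = -128 + 8P gives P* = 32, x* = 128.
With the rebate, buyers effectively pay Pb = Ps − 19, where Ps is the price sellers receive.
Demand in terms of Ps becomes xd = 176 − 1.5(Ps − 19) = 204.5 - 1.5Ps. Setting this equal to supply: 204.5 - 1.5Ps = -128 + 8Ps, so Ps = 35.
Buyers pay Pb = 35 − 19 = 16; x' = -128 + 8·35 = 152.
The subsidy expands output by 152 − 128 = 24 past the efficient level; on those units the gap between marginal cost and willingness to pay runs from 0 up to 19.
DWL = ½ × 19 × 24 = 228.

Deadweight loss = $228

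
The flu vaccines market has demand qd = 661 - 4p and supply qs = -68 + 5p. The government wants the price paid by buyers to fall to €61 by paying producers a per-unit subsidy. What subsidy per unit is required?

At a buyer price of 61, quantity demanded is 661 − 4·61 = 417.
Sellers supply 417 only when they receive ps with -68 + 5·ps = 417, i.e. ps = 97.
s = ps − pb = 97 − 61 = 36.

Required subsidy s = €36 per unit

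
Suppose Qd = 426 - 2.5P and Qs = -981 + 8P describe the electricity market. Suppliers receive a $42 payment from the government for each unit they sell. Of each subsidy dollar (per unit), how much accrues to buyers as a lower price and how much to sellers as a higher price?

Buyers gain $32 per unit; sellers gain $10 per unit

Pre-subsidy: 426 - 2.5P = -981 + 8P gives P* = 134, Q* = 91.
With the subsidy, sellers receive Ps = Pb + 42 for each unit, where Pb is the price buyers pay.
Supply in terms of Pb becomes Qs = -981 + 8(Pb + 42) = -645 + 8Pb. Setting this equal to demand: 426 - 2.5Pb = -645 + 8Pb, so Pb = 102.
Sellers receive Ps = 102 + 42 = 144; Q' = 426 − 2.5·102 = 171.
Buyers' price falls by P* − Pb = 134 − 102 = 32; sellers' price rises by Ps − P* = 144 − 134 = 10.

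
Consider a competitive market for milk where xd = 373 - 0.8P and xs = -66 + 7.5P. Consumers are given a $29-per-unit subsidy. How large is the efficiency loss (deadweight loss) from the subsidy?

Deadweight loss = 25230/83

Pre-subsidy: 373 - 0.8P = -66 + 7.5P gives P* = 4390/83, x* = 27447/83.
With the rebate, buyers effectively pay Pb = Ps − 29, where Ps is the price sellers receive.
Demand in terms of Ps becomes xd = 373 − 0.8(Ps − 29) = 396.2 - 0.8Ps. Setting this equal to supply: 396.2 - 0.8Ps = -66 + 7.5Ps, so Ps = 4622/83.
Buyers pay Pb = 4622/83 − 29 = 2215/83; x' = -66 + 7.5·(4622/83) = 29187/83.
The subsidy expands output by 29187/83 − 27447/83 = 1740/83 past the efficient level; on those units the gap between marginal cost and willingness to pay runs from 0 up to 29.
DWL = ½ × 29 × 1740/83 = 25230/83.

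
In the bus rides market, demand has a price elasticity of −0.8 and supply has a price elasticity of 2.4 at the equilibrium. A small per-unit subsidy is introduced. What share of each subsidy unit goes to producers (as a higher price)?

Producer share = 0.25

For a small subsidy around the equilibrium, the benefit split depends on the relative slopes, which at a point are proportional to the elasticities.
Buyer share = εs/(εs + |εd|) = 2.4/(2.4 + 0.8) = 0.75; seller share = |εd|/(εs + |εd|) = 0.25.
So producers capture 0.25 of the subsidy.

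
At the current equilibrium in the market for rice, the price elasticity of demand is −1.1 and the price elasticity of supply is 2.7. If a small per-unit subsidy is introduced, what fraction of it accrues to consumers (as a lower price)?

For a small subsidy around the equilibrium, the benefit split depends on the relative slopes, which at a point are proportional to the elasticities.
Buyer share = εs/(εs + |εd|) = 2.7/(2.7 + 1.1) = 27/38; seller share = |εd|/(εs + |εd|) = 11/38.

Consumer share = 27/38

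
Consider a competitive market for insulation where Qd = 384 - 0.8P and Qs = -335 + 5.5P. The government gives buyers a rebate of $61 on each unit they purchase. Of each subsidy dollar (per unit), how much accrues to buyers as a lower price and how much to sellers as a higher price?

Pre-subsidy: 384 - 0.8P = -335 + 5.5P gives P* = 7190/63, Q* = 18440/63.
With the rebate, buyers effectively pay Pb = Ps − 61, where Ps is the price sellers receive.
Demand in terms of Ps becomes Qd = 384 − 0.8(Ps − 61) = 432.8 - 0.8Ps. Setting this equal to supply: 432.8 - 0.8Ps = -335 + 5.5Ps, so Ps = 7678/63.
Buyers pay Pb = 7678/63 − 61 = 3835/63; Q' = -335 + 5.5·(7678/63) = 21124/63.
Buyers' price falls by P* − Pb = 7190/63 − 3835/63 = 3355/63; sellers' price rises by Ps − P* = 7678/63 − 7190/63 = 488/63.

Buyers gain 3355/63 per unit; sellers gain 488/63 per unit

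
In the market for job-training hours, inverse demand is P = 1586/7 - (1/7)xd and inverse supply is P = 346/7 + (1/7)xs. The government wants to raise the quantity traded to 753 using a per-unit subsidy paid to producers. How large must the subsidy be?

Required subsidy s = 38 per unit

At x = 753, from the demand curve buyers pay Pb = 1586/7 − (1/7)·753 = 119; from the supply curve sellers need Ps = 346/7 + (1/7)·753 = 157.
The subsidy must fill the gap: s = Ps − Pb = 157 − 119 = 38.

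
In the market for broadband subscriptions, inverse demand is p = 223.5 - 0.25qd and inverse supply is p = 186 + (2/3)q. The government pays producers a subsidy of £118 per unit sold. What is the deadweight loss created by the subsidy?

Deadweight loss = 83544/11

Pre-subsidy: 223.5 - 0.25q = 186 + (2/3)q gives q* = 450/11 and p* = 2346/11.
With the subsidy, sellers receive ps = pb + 118 for each unit, where pb is the price buyers pay.
On the curves, pb = 223.5 - 0.25q and ps = 186 + (2/3)q; the wedge ps − pb = 118 gives 186 + (2/3)q − (223.5 - 0.25q) = 118, so q' = 1866/11.
Then pb = 223.5 − 0.25·(1866/11) = 1992/11 and ps = 186 + (2/3)·(1866/11) = 3290/11.
The subsidy expands output by 1866/11 − 450/11 = 1416/11 past the efficient level; on those units the gap between marginal cost and willingness to pay runs from 0 up to 118.
DWL = ½ × 118 × 1416/11 = 83544/11.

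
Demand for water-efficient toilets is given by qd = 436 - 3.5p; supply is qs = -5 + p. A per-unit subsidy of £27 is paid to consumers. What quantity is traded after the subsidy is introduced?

q' = 114

Pre-subsidy: 436 - 3.5p = -5 + p gives p* = 98, q* = 93.
With the rebate, buyers effectively pay pb = ps − 27, where ps is the price sellers receive.
Demand in terms of ps becomes qd = 436 − 3.5(ps − 27) = 530.5 - 3.5ps. Setting this equal to supply: 530.5 - 3.5ps = -5 + ps, so ps = 119.
Buyers pay pb = 119 − 27 = 92; q' = -5 + 1·119 = 114.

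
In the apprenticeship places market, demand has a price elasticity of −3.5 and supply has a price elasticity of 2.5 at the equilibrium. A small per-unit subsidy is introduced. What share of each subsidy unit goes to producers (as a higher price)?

Producer share = 7/12

For a small subsidy around the equilibrium, the benefit split depends on the relative slopes, which at a point are proportional to the elasticities.
Buyer share = εs/(εs + |εd|) = 2.5/(2.5 + 3.5) = 5/12; seller share = |εd|/(εs + |εd|) = 7/12.
So producers capture 7/12 of the subsidy.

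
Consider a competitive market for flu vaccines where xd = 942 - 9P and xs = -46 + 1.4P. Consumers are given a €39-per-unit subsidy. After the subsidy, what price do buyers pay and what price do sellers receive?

Buyers pay €89.75; sellers receive €128.75

Pre-subsidy: 942 - 9P = -46 + 1.4P gives P* = 95, x* = 87.
With the rebate, buyers effectively pay Pb = Ps − 39, where Ps is the price sellers receive.
Demand in terms of Ps becomes xd = 942 − 9(Ps − 39) = 1293 - 9Ps. Setting this equal to supply: 1293 - 9Ps = -46 + 1.4Ps, so Ps = 128.75.
Buyers pay Pb = 128.75 − 39 = 89.75; x' = -46 + 1.4·128.75 = 134.25.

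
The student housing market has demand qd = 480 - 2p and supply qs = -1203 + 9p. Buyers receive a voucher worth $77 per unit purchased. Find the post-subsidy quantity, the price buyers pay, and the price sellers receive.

Pre-subsidy: 480 - 2p = -1203 + 9p gives p* = 153, q* = 174.
With the rebate, buyers effectively pay pb = ps − 77, where ps is the price sellers receive.
Demand in terms of ps becomes qd = 480 − 2(ps − 77) = 634 - 2ps. Setting this equal to supply: 634 - 2ps = -1203 + 9ps, so ps = 167.
Buyers pay pb = 167 − 77 = 90; q' = -1203 + 9·167 = 300.

q' = 300; buyers pay $90; sellers receive $167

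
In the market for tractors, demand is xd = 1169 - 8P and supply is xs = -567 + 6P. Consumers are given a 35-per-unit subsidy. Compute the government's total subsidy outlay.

Government cost = 10395

Pre-subsidy: 1169 - 8P = -567 + 6P gives P* = 124, x* = 177.
With the rebate, buyers effectively pay Pb = Ps − 35, where Ps is the price sellers receive.
Demand in terms of Ps becomes xd = 1169 − 8(Ps − 35) = 1449 - 8Ps. Setting this equal to supply: 1449 - 8Ps = -567 + 6Ps, so Ps = 144.
Buyers pay Pb = 144 − 35 = 109; x' = -567 + 6·144 = 297.
Government outlay = subsidy × quantity = 35 × 297 = 10395.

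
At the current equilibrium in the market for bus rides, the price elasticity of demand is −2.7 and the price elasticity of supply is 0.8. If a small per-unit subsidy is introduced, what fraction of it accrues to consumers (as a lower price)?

Consumer share = 8/35

For a small subsidy around the equilibrium, the benefit split depends on the relative slopes, which at a point are proportional to the elasticities.
Buyer share = εs/(εs + |εd|) = 0.8/(0.8 + 2.7) = 8/35; seller share = |εd|/(εs + |εd|) = 27/35.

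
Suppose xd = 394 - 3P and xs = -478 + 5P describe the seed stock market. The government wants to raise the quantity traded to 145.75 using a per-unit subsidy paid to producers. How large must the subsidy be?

Required subsidy s = 42 per unit

At x = 145.75, invert demand for the buyer price: Pb = (394 − 145.75)/3 = 82.75; invert supply for the seller price: Ps = (145.75 − (-478))/5 = 124.75.
The subsidy must fill the gap: s = Ps − Pb = 124.75 − 82.75 = 42.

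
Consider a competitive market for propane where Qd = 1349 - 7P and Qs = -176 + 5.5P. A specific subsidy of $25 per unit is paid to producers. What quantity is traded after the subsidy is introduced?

Pre-subsidy: 1349 - 7P = -176 + 5.5P gives P* = 122, Q* = 495.
With the subsidy, sellers receive Ps = Pb + 25 for each unit, where Pb is the price buyers pay.
Supply in terms of Pb becomes Qs = -176 + 5.5(Pb + 25) = -38.5 + 5.5Pb. Setting this equal to demand: 1349 - 7Pb = -38.5 + 5.5Pb, so Pb = 111.
Sellers receive Ps = 111 + 25 = 136; Q' = 1349 − 7·111 = 572.

Q' = 572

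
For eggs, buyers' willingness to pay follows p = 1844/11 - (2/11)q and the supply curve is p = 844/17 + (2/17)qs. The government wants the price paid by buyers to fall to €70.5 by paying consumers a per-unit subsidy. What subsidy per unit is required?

Required subsidy s = €42 per unit

At a buyer price of 70.5, quantity demanded is 922 − 5.5·70.5 = 534.25.
Sellers supply 534.25 only when they receive ps = 844/17 + (2/17)·534.25 = 112.5.
s = ps − pb = 112.5 − 70.5 = 42.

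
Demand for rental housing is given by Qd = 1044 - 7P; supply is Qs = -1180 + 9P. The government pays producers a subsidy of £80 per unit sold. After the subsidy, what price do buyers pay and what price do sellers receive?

Buyers pay £94; sellers receive £174

Pre-subsidy: 1044 - 7P = -1180 + 9P gives P* = 139, Q* = 71.
With the subsidy, sellers receive Ps = Pb + 80 for each unit, where Pb is the price buyers pay.
Supply in terms of Pb becomes Qs = -1180 + 9(Pb + 80) = -460 + 9Pb. Setting this equal to demand: 1044 - 7Pb = -460 + 9Pb, so Pb = 94.
Sellers receive Ps = 94 + 80 = 174; Q' = 1044 − 7·94 = 386.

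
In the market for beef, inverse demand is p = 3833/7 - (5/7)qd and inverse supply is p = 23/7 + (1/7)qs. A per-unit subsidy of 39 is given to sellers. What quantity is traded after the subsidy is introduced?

q' = 680.5

Pre-subsidy: 3833/7 - (5/7)q = 23/7 + (1/7)q gives q* = 635 and p* = 94.
With the subsidy, sellers receive ps = pb + 39 for each unit, where pb is the price buyers pay.
On the curves, pb = 3833/7 - (5/7)q and ps = 23/7 + (1/7)q; the wedge ps − pb = 39 gives 23/7 + (1/7)q − (3833/7 - (5/7)q) = 39, so q' = 680.5.
Then pb = 3833/7 − (5/7)·680.5 = 61.5 and ps = 23/7 + (1/7)·680.5 = 100.5.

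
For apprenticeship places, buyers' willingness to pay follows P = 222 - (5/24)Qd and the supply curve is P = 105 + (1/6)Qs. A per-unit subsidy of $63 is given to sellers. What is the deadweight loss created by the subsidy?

Pre-subsidy: 222 - (5/24)Q = 105 + (1/6)Q gives Q* = 312 and P* = 157.
With the subsidy, sellers receive Ps = Pb + 63 for each unit, where Pb is the price buyers pay.
On the curves, Pb = 222 - (5/24)Q and Ps = 105 + (1/6)Q; the wedge Ps − Pb = 63 gives 105 + (1/6)Q − (222 - (5/24)Q) = 63, so Q' = 480.
Then Pb = 222 − (5/24)·480 = 122 and Ps = 105 + (1/6)·480 = 185.
The subsidy expands output by 480 − 312 = 168 past the efficient level; on those units the gap between marginal cost and willingness to pay runs from 0 up to 63.
DWL = ½ × 63 × 168 = 5292.

Deadweight loss = $5292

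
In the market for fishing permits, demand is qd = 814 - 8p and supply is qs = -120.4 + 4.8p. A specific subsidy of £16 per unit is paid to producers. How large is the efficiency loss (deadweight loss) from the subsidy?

Pre-subsidy: 814 - 8p = -120.4 + 4.8p gives p* = 73, q* = 230.
With the subsidy, sellers receive ps = pb + 16 for each unit, where pb is the price buyers pay.
Supply in terms of pb becomes qs = -120.4 + 4.8(pb + 16) = -43.6 + 4.8pb. Setting this equal to demand: 814 - 8pb = -43.6 + 4.8pb, so pb = 67.
Sellers receive ps = 67 + 16 = 83; q' = 814 − 8·67 = 278.
The subsidy expands output by 278 − 230 = 48 past the efficient level; on those units the gap between marginal cost and willingness to pay runs from 0 up to 16.
DWL = ½ × 16 × 48 = 384.

Deadweight loss = £384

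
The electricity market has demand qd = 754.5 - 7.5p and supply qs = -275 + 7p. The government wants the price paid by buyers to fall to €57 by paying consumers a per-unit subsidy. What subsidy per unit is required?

At a buyer price of 57, quantity demanded is 754.5 − 7.5·57 = 327.
Sellers supply 327 only when they receive ps with -275 + 7·ps = 327, i.e. ps = 86.
s = ps − pb = 86 − 57 = 29.

Required subsidy s = €29 per unit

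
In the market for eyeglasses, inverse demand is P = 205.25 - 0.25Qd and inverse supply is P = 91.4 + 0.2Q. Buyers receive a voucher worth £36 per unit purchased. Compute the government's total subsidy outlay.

Government cost = £11988

Pre-subsidy: 205.25 - 0.25Q = 91.4 + 0.2Q gives Q* = 253 and P* = 142.
With the rebate, buyers effectively pay Pb = Ps − 36, where Ps is the price sellers receive.
On the curves, Pb = 205.25 - 0.25Q and Ps = 91.4 + 0.2Q; the wedge Ps − Pb = 36 gives 91.4 + 0.2Q − (205.25 - 0.25Q) = 36, so Q' = 333.
Then Pb = 205.25 − 0.25·333 = 122 and Ps = 91.4 + 0.2·333 = 158.
Government outlay = subsidy × quantity = 36 × 333 = 11988.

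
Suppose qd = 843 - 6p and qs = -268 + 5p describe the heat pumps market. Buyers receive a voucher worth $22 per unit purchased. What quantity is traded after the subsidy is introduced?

q' = 297

Pre-subsidy: 843 - 6p = -268 + 5p gives p* = 101, q* = 237.
With the rebate, buyers effectively pay pb = ps − 22, where ps is the price sellers receive.
Demand in terms of ps becomes qd = 843 − 6(ps − 22) = 975 - 6ps. Setting this equal to supply: 975 - 6ps = -268 + 5ps, so ps = 113.
Buyers pay pb = 113 − 22 = 91; q' = -268 + 5·113 = 297.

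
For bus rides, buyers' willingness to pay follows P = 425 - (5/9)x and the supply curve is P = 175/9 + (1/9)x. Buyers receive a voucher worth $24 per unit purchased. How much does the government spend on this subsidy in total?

Pre-subsidy: 425 - (5/9)x = 175/9 + (1/9)x gives x* = 1825/3 and P* = 2350/27.
With the rebate, buyers effectively pay Pb = Ps − 24, where Ps is the price sellers receive.
On the curves, Pb = 425 - (5/9)x and Ps = 175/9 + (1/9)x; the wedge Ps − Pb = 24 gives 175/9 + (1/9)x − (425 - (5/9)x) = 24, so x' = 1933/3.
Then Pb = 425 − (5/9)·(1933/3) = 1810/27 and Ps = 175/9 + (1/9)·(1933/3) = 2458/27.
Government outlay = subsidy × quantity = 24 × 1933/3 = 15464.

Government cost = $15464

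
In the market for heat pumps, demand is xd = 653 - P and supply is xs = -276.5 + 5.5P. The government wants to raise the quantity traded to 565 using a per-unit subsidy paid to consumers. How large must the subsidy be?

At x = 565, invert demand for the buyer price: Pb = (653 − 565)/1 = 88; invert supply for the seller price: Ps = (565 − (-276.5))/5.5 = 153.
The subsidy must fill the gap: s = Ps − Pb = 153 − 88 = 65.

Required subsidy s = 65 per unit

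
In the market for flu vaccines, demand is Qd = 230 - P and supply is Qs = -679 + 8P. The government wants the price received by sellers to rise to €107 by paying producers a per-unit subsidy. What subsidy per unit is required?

At a seller price of 107, quantity supplied is -679 + 8·107 = 177.
Buyers absorb 177 only when they pay Pb with 230 − 1·Pb = 177, i.e. Pb = 53.
s = Ps − Pb = 107 − 53 = 54.

Required subsidy s = €54 per unit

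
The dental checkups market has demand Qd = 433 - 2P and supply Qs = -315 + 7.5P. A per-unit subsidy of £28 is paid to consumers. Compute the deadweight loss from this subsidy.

Pre-subsidy: 433 - 2P = -315 + 7.5P gives P* = 1496/19, Q* = 5235/19.
With the rebate, buyers effectively pay Pb = Ps − 28, where Ps is the price sellers receive.
Demand in terms of Ps becomes Qd = 433 − 2(Ps − 28) = 489 - 2Ps. Setting this equal to supply: 489 - 2Ps = -315 + 7.5Ps, so Ps = 1608/19.
Buyers pay Pb = 1608/19 − 28 = 1076/19; Q' = -315 + 7.5·(1608/19) = 6075/19.
The subsidy expands output by 6075/19 − 5235/19 = 840/19 past the efficient level; on those units the gap between marginal cost and willingness to pay runs from 0 up to 28.
DWL = ½ × 28 × 840/19 = 11760/19.

Deadweight loss = 11760/19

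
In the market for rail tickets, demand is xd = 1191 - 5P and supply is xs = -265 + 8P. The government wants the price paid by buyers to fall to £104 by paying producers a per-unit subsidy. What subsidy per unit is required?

Required subsidy s = £13 per unit

At a buyer price of 104, quantity demanded is 1191 − 5·104 = 671.
Sellers supply 671 only when they receive Ps with -265 + 8·Ps = 671, i.e. Ps = 117.
s = Ps − Pb = 117 − 104 = 13.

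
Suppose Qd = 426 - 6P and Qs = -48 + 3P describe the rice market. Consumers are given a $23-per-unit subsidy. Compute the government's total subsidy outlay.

Pre-subsidy: 426 - 6P = -48 + 3P gives P* = 158/3, Q* = 110.
With the rebate, buyers effectively pay Pb = Ps − 23, where Ps is the price sellers receive.
Demand in terms of Ps becomes Qd = 426 − 6(Ps − 23) = 564 - 6Ps. Setting this equal to supply: 564 - 6Ps = -48 + 3Ps, so Ps = 68.
Buyers pay Pb = 68 − 23 = 45; Q' = -48 + 3·68 = 156.
Government outlay = subsidy × quantity = 23 × 156 = 3588.

Government cost = $3588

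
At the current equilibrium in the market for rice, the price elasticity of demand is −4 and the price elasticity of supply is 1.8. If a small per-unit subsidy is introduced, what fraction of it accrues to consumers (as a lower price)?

Consumer share = 9/29

For a small subsidy around the equilibrium, the benefit split depends on the relative slopes, which at a point are proportional to the elasticities.
Buyer share = εs/(εs + |εd|) = 1.8/(1.8 + 4) = 9/29; seller share = |εd|/(εs + |εd|) = 20/29.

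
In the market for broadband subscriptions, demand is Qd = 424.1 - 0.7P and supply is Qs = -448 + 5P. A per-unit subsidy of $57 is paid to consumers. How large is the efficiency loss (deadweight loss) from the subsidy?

Deadweight loss = $997.5

Pre-subsidy: 424.1 - 0.7P = -448 + 5P gives P* = 153, Q* = 317.
With the rebate, buyers effectively pay Pb = Ps − 57, where Ps is the price sellers receive.
Demand in terms of Ps becomes Qd = 424.1 − 0.7(Ps − 57) = 464 - 0.7Ps. Setting this equal to supply: 464 - 0.7Ps = -448 + 5Ps, so Ps = 160.
Buyers pay Pb = 160 − 57 = 103; Q' = -448 + 5·160 = 352.
The subsidy expands output by 352 − 317 = 35 past the efficient level; on those units the gap between marginal cost and willingness to pay runs from 0 up to 57.
DWL = ½ × 57 × 35 = 997.5.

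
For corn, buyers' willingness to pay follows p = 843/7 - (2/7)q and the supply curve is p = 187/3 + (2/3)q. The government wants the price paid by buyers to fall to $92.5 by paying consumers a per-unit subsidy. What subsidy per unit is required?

Required subsidy s = $35 per unit

At a buyer price of 92.5, quantity demanded is 421.5 − 3.5·92.5 = 97.75.
Sellers supply 97.75 only when they receive ps = 187/3 + (2/3)·97.75 = 127.5.
s = ps − pb = 127.5 − 92.5 = 35.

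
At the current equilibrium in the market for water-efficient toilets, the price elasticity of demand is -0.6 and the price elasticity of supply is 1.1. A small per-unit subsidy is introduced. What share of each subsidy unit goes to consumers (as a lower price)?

For a small subsidy around the equilibrium, the benefit split depends on the relative slopes, which at a point are proportional to the elasticities.
Buyer share = εs/(εs + |εd|) = 1.1/(1.1 + 0.6) = 11/17; seller share = |εd|/(εs + |εd|) = 6/17.

Consumer share = 11/17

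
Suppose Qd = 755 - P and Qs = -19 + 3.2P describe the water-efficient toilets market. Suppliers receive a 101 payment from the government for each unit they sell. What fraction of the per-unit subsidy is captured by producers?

Producer share = 5/21

Pre-subsidy: 755 - P = -19 + 3.2P gives P* = 1290/7, Q* = 3995/7.
With the subsidy, sellers receive Ps = Pb + 101 for each unit, where Pb is the price buyers pay.
Supply in terms of Pb becomes Qs = -19 + 3.2(Pb + 101) = 304.2 + 3.2Pb. Setting this equal to demand: 755 - Pb = 304.2 + 3.2Pb, so Pb = 322/3.
Sellers receive Ps = 322/3 + 101 = 625/3; Q' = 755 − 1·(322/3) = 1943/3.
Buyers' price falls by P* − Pb = 1290/7 − 322/3 = 1616/21; sellers' price rises by Ps − P* = 625/3 − 1290/7 = 505/21.
So producers capture (505/21)/101 = 5/21 of each unit of subsidy.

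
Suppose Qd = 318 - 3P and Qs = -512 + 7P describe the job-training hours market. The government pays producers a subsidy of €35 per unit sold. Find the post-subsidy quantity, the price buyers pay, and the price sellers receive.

Q' = 142.5; buyers pay €58.5; sellers receive €93.5

Pre-subsidy: 318 - 3P = -512 + 7P gives P* = 83, Q* = 69.
With the subsidy, sellers receive Ps = Pb + 35 for each unit, where Pb is the price buyers pay.
Supply in terms of Pb becomes Qs = -512 + 7(Pb + 35) = -267 + 7Pb. Setting this equal to demand: 318 - 3Pb = -267 + 7Pb, so Pb = 58.5.
Sellers receive Ps = 58.5 + 35 = 93.5; Q' = 318 − 3·58.5 = 142.5.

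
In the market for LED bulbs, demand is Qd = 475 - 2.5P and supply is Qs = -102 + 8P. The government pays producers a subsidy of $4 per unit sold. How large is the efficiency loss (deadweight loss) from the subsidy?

Pre-subsidy: 475 - 2.5P = -102 + 8P gives P* = 1154/21, Q* = 7090/21.
With the subsidy, sellers receive Ps = Pb + 4 for each unit, where Pb is the price buyers pay.
Supply in terms of Pb becomes Qs = -102 + 8(Pb + 4) = -70 + 8Pb. Setting this equal to demand: 475 - 2.5Pb = -70 + 8Pb, so Pb = 1090/21.
Sellers receive Ps = 1090/21 + 4 = 1174/21; Q' = 475 − 2.5·(1090/21) = 7250/21.
The subsidy expands output by 7250/21 − 7090/21 = 160/21 past the efficient level; on those units the gap between marginal cost and willingness to pay runs from 0 up to 4.
DWL = ½ × 4 × 160/21 = 320/21.

Deadweight loss = 320/21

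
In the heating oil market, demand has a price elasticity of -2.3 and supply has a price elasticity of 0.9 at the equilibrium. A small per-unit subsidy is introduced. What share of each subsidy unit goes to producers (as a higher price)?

Producer share = 0.71875

For a small subsidy around the equilibrium, the benefit split depends on the relative slopes, which at a point are proportional to the elasticities.
Buyer share = εs/(εs + |εd|) = 0.9/(0.9 + 2.3) = 0.28125; seller share = |εd|/(εs + |εd|) = 0.71875.
So producers capture 0.71875 of the subsidy.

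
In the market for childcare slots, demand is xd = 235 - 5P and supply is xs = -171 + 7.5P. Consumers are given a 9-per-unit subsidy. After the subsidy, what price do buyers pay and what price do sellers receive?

Pre-subsidy: 235 - 5P = -171 + 7.5P gives P* = 32.48, x* = 72.6.
With the rebate, buyers effectively pay Pb = Ps − 9, where Ps is the price sellers receive.
Demand in terms of Ps becomes xd = 235 − 5(Ps − 9) = 280 - 5Ps. Setting this equal to supply: 280 - 5Ps = -171 + 7.5Ps, so Ps = 36.08.
Buyers pay Pb = 36.08 − 9 = 27.08; x' = -171 + 7.5·36.08 = 99.6.

Buyers pay 27.08; sellers receive 36.08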